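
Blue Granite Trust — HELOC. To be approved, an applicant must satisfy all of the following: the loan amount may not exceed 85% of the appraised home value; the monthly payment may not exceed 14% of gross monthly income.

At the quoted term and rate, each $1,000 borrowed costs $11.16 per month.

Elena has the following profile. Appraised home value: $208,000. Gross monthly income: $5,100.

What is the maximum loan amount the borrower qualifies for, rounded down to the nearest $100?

Payment cap: 14% × $5,100 = $714/month.
At $11.16 per $1,000, that supports 714/11.16 × 1,000 ≈ $63,978 → $63,900.
LTV cap: 85% × $208,000 = $176,800 → $176,800.
Binding constraint: payment-to-income.

$63,900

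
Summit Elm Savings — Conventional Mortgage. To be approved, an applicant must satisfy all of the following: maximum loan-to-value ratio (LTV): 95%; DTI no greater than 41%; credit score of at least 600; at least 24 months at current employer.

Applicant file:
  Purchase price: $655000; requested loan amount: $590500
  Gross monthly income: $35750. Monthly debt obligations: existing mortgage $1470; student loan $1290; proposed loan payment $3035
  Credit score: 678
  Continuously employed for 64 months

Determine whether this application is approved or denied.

Loan-to-value = 590,500/655,000 = 90.2% — pass (95% max)
Total monthly debts = (1,470 + 1,290 + 3,035) = 5,795. DTI: 5,795 ÷ 35,750 = 16.2%, within the 41% cap
Credit score 678 ≥ 600 (meets)
Employment 64 ≥ 24 months
All criteria satisfied.

Approved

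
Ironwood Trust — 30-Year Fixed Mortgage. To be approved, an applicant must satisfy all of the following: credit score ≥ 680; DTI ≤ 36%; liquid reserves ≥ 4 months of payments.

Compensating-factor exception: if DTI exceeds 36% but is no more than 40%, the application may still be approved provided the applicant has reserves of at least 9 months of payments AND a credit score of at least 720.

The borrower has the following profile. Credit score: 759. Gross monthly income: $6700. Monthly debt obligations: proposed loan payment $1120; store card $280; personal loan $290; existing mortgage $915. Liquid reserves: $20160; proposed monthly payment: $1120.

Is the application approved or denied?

Approved

Credit score 759 ≥ 680 (meets base)
Total debts = (1,120 + 280 + 290 + 915) = 2,605. DTI = 2,605/6,700 = 38.9% > 36% — standard DTI limit exceeded.
Liquid reserves cover 20,160/1,120 = 18.0 months — ≥ 4 required
DTI 38.9% is within the 36%–40% exception band; checking compensating factors.
Override check — reserves: 18.0 mo (ok); score: 759 (ok).
Both compensating conditions met → exception applies.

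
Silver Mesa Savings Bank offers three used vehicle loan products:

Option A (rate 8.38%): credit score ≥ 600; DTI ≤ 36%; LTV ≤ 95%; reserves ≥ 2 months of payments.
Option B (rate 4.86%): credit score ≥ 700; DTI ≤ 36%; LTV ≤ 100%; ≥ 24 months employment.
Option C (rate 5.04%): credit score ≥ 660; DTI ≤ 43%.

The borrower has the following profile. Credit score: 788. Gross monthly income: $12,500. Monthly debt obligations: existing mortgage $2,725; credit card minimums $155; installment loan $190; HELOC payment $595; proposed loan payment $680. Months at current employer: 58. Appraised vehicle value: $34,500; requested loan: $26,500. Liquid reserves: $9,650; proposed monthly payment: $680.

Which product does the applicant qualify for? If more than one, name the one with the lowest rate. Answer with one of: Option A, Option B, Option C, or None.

Total debts = (2,725 + 155 + 190 + 595 + 680) = 4,345; DTI = 4,345/12,500 = 34.8%.
LTV = 26,500/34,500 = 76.8%.
Reserves = 9,650/680 = 14.2 months.
Option A: score 788 ≥ 600; DTI 34.8% ≤ 36%; LTV 76.8% ≤ 95%; reserves 14.2 ≥ 2 mo → qualifies.
Option B: score 788 ≥ 700; DTI 34.8% ≤ 36%; LTV 76.8% ≤ 100%; employment 58 ≥ 24 mo → qualifies.
Option C: score 788 ≥ 660; DTI 34.8% ≤ 43% → qualifies.
Qualifying: Option A, Option B, Option C. Lowest rate is 4.86% → Option B.

Option B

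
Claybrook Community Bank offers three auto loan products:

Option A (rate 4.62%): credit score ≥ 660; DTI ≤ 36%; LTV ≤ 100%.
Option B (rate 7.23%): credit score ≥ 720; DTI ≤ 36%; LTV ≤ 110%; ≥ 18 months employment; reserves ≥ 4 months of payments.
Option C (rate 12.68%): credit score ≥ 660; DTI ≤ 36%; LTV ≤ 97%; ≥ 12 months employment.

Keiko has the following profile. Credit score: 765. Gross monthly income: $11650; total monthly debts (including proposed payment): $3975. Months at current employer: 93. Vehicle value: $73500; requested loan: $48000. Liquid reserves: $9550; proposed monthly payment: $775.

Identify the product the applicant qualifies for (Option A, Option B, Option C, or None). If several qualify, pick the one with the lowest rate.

DTI = 3,975/11,650 = 34.1%.
LTV = 48,000/73,500 = 65.3%.
Reserves = 9,550/775 = 12.3 months.
Option A: score 765 ≥ 660; DTI 34.1% ≤ 36%; LTV 65.3% ≤ 100% → qualifies.
Option B: score 765 ≥ 720; DTI 34.1% ≤ 36%; LTV 65.3% ≤ 110%; employment 93 ≥ 18 mo; reserves 12.3 ≥ 4 mo → qualifies.
Option C: score 765 ≥ 660; DTI 34.1% ≤ 36%; LTV 65.3% ≤ 97%; employment 93 ≥ 12 mo → qualifies.
Qualifying: Option A, Option B, Option C. Lowest rate is 4.62% → Option A.

Option A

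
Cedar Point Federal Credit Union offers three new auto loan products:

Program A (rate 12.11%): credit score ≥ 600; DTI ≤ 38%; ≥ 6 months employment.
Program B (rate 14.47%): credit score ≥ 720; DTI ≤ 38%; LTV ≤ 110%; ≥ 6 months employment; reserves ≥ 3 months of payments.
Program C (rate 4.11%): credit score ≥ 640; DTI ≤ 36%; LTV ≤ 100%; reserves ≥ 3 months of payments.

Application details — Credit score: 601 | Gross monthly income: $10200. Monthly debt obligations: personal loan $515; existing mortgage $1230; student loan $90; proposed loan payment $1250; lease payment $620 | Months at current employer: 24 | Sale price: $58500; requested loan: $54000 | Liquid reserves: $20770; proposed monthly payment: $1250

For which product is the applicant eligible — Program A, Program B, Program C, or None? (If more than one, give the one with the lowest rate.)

Program A

Total debts = (515 + 1,230 + 90 + 1,250 + 620) = 3,705; DTI = 3,705/10,200 = 36.3%.
LTV = 54,000/58,500 = 92.3%.
Reserves = 20,770/1,250 = 16.6 months.
Program A: score 601 ≥ 600; DTI 36.3% ≤ 38%; employment 24 ≥ 6 mo → qualifies.
Program B: score 601 < 720; DTI 36.3% ≤ 38%; LTV 92.3% ≤ 110%; employment 24 ≥ 6 mo; reserves 16.6 ≥ 3 mo → does not qualify.
Program C: score 601 < 640; DTI 36.3% > 36%; LTV 92.3% ≤ 100%; reserves 16.6 ≥ 3 mo → does not qualify.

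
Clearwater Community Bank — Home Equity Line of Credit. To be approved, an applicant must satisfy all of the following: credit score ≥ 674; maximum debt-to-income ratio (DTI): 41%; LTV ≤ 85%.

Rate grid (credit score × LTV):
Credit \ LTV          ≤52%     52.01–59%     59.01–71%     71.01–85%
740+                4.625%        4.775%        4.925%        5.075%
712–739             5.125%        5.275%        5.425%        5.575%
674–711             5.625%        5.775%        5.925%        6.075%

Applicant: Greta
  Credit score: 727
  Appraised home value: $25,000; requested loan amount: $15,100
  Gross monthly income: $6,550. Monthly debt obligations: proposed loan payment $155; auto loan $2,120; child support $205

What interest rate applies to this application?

Credit score 727 ≥ 674; Total monthly debts = (155 + 2,120 + 205) = 2,480. DTI: 2,480 ÷ 6,550 = 37.9%, within the 41% cap
LTV = 15,100/25,000 = 60.4% ≤ 85%
Row: 727 falls in 712–739. Column: 60.4% falls in 59.01–71%. Rate = 5.425%.

5.425%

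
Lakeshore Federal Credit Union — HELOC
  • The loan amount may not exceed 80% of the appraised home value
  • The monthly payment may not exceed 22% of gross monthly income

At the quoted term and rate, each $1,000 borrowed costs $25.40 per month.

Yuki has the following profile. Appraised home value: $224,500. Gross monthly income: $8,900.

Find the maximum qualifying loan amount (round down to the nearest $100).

Payment cap: 22% × $8,900 = $1,958/month.
At $25.40 per $1,000, that supports 1,958/25.40 × 1,000 ≈ $77,086 → $77,000.
LTV cap: 80% × $224,500 = $179,600 → $179,600.
Binding constraint: payment-to-income.

$77,000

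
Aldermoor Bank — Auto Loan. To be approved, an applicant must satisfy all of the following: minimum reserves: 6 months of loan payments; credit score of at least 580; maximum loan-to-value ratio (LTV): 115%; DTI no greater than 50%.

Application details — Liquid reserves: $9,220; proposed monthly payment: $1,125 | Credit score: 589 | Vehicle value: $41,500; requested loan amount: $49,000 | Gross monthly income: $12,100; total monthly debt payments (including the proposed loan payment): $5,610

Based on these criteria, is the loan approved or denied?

Reserves = 9,220/1,125 = 8.2 months ≥ 6
Credit score 589 ≥ 580 (meets)
LTV: 49,000 ÷ 41,500 = 118.1%, exceeds 115% cap
Debt-to-income = 5,610/12,100 = 46.4% — meets 50% limit
Fails on LTV.

Denied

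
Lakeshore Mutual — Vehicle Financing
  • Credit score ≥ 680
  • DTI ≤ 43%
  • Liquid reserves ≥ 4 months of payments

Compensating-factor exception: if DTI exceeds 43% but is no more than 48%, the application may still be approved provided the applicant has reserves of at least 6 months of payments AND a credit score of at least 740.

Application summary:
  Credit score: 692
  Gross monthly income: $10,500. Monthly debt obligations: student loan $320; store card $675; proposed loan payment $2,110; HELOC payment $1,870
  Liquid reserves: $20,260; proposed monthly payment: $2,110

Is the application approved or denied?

Credit score 692 ≥ 680 (meets base)
Total debts = (320 + 675 + 2,110 + 1,870) = 4,975. DTI: 4,975 ÷ 10,500 = 47.4%, over the 43% base limit.
Reserves: 20,260 ÷ 2,110 = 9.6 months (meets 4-month minimum)
47.4% falls in the override range (43%–48%), so the compensating-factor test applies.
Override check — reserves: 9.6 mo (ok); score: 692 (below 740).
Compensating-factor requirement not fully met.

Denied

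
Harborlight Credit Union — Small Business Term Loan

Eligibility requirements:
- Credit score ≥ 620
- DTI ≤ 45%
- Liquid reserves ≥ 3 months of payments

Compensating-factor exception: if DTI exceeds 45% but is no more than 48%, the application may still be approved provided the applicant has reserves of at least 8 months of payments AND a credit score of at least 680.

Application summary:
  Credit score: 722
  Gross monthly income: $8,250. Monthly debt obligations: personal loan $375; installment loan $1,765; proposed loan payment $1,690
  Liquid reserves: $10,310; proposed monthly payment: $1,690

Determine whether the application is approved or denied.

Denied

Credit score 722 ≥ 620 (meets base)
Total debts = (375 + 1,765 + 1,690) = 3,830. DTI = 3,830/8,250 = 46.4% > 45% — standard DTI limit exceeded.
Reserves = 10,310/1,690 = 6.1 months ≥ 3
46.4% falls in the override range (45%–48%), so the compensating-factor test applies.
Reserves 6.1 < 8 months; credit score 722 ≥ 680.
Compensating-factor requirement not fully met.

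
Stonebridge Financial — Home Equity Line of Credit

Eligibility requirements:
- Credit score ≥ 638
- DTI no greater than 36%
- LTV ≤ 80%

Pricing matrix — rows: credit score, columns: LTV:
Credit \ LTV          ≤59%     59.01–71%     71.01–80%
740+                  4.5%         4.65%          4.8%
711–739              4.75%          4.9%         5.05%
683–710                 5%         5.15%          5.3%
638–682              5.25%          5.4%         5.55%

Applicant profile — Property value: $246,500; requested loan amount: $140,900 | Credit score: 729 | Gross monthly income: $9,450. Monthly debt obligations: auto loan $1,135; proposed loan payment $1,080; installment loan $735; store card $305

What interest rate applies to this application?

Credit score 729 ≥ 638; Total monthly debts = (1,135 + 1,080 + 735 + 305) = 3,255. DTI = 3,255/9,450 = 34.4% ≤ 36%
LTV = 140,900/246,500 = 57.2% ≤ 80%
Row: 729 falls in 711–739. Column: 57.2% falls in ≤59%. Rate = 4.75%.

4.75%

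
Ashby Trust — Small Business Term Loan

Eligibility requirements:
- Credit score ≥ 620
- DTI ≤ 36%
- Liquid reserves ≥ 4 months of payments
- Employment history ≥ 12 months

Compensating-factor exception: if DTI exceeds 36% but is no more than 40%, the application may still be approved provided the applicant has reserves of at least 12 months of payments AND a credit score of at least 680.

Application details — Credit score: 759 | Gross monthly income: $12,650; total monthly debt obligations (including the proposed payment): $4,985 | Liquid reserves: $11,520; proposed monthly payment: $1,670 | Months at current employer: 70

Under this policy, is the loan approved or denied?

Credit score 759 ≥ 620 (meets base)
DTI = 4,985/12,650 = 39.4% > 36% — standard DTI limit exceeded.
Reserves: 11,520 ÷ 1,670 = 6.9 months (meets 4-month minimum)
Employment 70 ≥ 12 months
39.4% falls in the override range (36%–40%), so the compensating-factor test applies.
Reserves 6.9 < 12 months; credit score 759 ≥ 680.
Compensating-factor requirement not fully met.

Denied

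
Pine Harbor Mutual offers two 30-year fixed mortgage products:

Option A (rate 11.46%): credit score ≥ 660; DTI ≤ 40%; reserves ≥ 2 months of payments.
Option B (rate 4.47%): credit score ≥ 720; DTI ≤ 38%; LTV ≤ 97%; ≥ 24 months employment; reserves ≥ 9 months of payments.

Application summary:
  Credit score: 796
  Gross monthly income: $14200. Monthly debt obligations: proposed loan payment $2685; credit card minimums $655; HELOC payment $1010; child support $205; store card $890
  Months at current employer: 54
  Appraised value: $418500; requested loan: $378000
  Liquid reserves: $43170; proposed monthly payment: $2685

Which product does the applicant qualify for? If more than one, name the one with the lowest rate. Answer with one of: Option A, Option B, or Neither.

Option A

Total debts = (2,685 + 655 + 1,010 + 205 + 890) = 5,445; DTI = 5,445/14,200 = 38.3%.
LTV = 378,000/418,500 = 90.3%.
Reserves = 43,170/2,685 = 16.1 months.
Option A: score 796 ≥ 660; DTI 38.3% ≤ 40%; reserves 16.1 ≥ 2 mo → qualifies.
Option B: score 796 ≥ 720; DTI 38.3% > 38%; LTV 90.3% ≤ 97%; employment 54 ≥ 24 mo; reserves 16.1 ≥ 9 mo → does not qualify.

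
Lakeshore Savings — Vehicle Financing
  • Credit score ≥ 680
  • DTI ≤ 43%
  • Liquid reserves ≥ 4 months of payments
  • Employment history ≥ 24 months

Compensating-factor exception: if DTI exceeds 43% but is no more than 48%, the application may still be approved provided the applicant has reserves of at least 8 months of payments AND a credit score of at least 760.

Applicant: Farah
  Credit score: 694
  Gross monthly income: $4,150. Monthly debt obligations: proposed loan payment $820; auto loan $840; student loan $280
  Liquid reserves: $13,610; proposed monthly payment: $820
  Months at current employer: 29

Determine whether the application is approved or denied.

Credit score 694 ≥ 680 (meets base)
Total debts = (820 + 840 + 280) = 1,940. DTI = 1,940/4,150 = 46.7% > 43% — standard DTI limit exceeded.
Reserves = 13,610/820 = 16.6 months ≥ 4
Employment 29 ≥ 24 months
46.7% falls in the override range (43%–48%), so the compensating-factor test applies.
Override check — reserves: 16.6 mo (ok); score: 694 (below 760).
Override conditions not both satisfied; exception does not apply.

Denied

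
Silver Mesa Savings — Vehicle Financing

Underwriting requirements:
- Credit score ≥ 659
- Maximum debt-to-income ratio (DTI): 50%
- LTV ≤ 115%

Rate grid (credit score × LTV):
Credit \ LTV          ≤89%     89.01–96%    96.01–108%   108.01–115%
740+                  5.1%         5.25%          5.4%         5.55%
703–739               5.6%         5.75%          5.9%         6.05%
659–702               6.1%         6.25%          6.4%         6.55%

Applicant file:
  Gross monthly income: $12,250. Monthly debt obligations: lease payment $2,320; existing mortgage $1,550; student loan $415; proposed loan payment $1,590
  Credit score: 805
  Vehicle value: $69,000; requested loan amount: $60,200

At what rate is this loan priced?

5.1%

Credit score 805 ≥ 659; Total monthly debts = (2,320 + 1,550 + 415 + 1,590) = 5,875. Debt-to-income = 5,875/12,250 = 48% — meets 50% limit
LTV: 60,200 ÷ 69,000 = 87.2%, within 115% cap
Score 805 is in the 740+ band; LTV 87.2% is in the ≤89% band → 5.1%.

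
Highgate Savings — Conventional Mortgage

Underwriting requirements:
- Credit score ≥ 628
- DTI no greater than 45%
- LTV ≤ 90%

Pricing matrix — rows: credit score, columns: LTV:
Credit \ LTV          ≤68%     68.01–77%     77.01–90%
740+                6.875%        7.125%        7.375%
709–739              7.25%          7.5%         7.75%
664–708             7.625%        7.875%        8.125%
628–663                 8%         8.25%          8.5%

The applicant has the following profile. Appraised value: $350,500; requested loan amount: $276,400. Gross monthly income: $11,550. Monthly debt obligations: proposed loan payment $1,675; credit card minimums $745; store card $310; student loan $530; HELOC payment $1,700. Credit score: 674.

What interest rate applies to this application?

8.125%

Credit score 674 ≥ 628; Total monthly debts = (1,675 + 745 + 310 + 530 + 1,700) = 4,960. DTI: 4,960 ÷ 11,550 = 42.9%, within the 45% cap
LTV: 276,400 ÷ 350,500 = 78.9%, within 90% cap
Score 674 is in the 664–708 band; LTV 78.9% is in the 77.01–90% band → 8.125%.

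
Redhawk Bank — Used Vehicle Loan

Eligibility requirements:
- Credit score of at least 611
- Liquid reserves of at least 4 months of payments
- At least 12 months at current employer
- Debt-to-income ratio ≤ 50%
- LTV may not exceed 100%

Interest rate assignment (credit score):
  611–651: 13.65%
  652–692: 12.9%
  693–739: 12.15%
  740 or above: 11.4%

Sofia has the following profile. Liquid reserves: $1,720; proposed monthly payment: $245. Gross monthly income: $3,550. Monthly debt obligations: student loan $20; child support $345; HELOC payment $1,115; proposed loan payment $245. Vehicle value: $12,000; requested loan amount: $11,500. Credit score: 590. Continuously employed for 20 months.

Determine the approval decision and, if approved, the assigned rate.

Credit score 590 < 611 (below minimum)
Reserves: 1,720 ÷ 245 = 7.0 months (meets 4-month minimum)
Total monthly debts = (20 + 345 + 1,115 + 245) = 1,725. DTI = 1,725/3,550 = 48.6% ≤ 50%
LTV: 11,500 ÷ 12,000 = 95.8%, within 100% cap
Employment 20 ≥ 12 months
Not all requirements met → denied.

Denied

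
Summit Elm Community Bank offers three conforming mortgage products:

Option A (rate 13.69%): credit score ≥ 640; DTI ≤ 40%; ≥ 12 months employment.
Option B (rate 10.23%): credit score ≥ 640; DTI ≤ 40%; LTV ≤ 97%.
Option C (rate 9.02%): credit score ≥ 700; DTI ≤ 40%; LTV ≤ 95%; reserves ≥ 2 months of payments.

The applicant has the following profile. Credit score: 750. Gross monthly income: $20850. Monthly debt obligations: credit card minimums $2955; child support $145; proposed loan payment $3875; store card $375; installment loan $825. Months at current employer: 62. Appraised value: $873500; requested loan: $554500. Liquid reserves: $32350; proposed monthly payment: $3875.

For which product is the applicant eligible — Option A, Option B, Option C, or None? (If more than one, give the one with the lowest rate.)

Option C

Total debts = (2,955 + 145 + 3,875 + 375 + 825) = 8,175; DTI = 8,175/20,850 = 39.2%.
LTV = 554,500/873,500 = 63.5%.
Reserves = 32,350/3,875 = 8.3 months.
Option A: score 750 ≥ 640; DTI 39.2% ≤ 40%; employment 62 ≥ 12 mo → qualifies.
Option B: score 750 ≥ 640; DTI 39.2% ≤ 40%; LTV 63.5% ≤ 97% → qualifies.
Option C: score 750 ≥ 700; DTI 39.2% ≤ 40%; LTV 63.5% ≤ 95%; reserves 8.3 ≥ 2 mo → qualifies.
Qualifying: Option A, Option B, Option C. Lowest rate is 9.02% → Option C.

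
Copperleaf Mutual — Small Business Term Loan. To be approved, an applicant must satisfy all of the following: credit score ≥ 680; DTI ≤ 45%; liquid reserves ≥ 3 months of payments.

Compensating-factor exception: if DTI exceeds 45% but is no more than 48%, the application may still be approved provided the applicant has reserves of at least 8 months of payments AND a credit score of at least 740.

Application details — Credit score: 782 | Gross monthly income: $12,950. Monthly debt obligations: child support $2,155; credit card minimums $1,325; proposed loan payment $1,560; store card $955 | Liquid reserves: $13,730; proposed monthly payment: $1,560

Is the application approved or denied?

Approved

Credit score 782 ≥ 680 (meets base)
Total debts = (2,155 + 1,325 + 1,560 + 955) = 5,995. DTI = 5,995/12,950 = 46.3% > 45% — standard DTI limit exceeded.
Reserves = 13,730/1,560 = 8.8 months ≥ 3
46.3% falls in the override range (45%–48%), so the compensating-factor test applies.
Reserves 8.8 ≥ 8 months; credit score 782 ≥ 740.
Both compensating conditions met → exception applies.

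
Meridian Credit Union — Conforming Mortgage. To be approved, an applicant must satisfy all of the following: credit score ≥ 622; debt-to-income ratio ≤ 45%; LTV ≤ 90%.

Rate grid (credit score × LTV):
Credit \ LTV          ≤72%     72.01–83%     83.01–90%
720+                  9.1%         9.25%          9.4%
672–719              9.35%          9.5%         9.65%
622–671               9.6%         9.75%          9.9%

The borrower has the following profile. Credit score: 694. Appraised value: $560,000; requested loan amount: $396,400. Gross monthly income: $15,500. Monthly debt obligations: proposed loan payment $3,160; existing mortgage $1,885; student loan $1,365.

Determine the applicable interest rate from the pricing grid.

9.35%

Credit score 694 ≥ 622; Total monthly debts = (3,160 + 1,885 + 1,365) = 6,410. DTI: 6,410 ÷ 15,500 = 41.4%, within the 45% cap
LTV: 396,400 ÷ 560,000 = 70.8%, within 90% cap
Row: 694 falls in 672–719. Column: 70.8% falls in ≤72%. Rate = 9.35%.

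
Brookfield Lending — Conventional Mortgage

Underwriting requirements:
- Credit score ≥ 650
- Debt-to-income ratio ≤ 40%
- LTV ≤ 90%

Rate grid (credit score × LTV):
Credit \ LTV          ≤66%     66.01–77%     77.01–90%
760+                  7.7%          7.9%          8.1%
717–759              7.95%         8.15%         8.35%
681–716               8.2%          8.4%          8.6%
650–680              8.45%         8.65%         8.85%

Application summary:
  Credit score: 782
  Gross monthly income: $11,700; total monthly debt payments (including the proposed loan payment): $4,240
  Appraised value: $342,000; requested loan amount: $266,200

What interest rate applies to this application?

8.1%

Credit score 782 ≥ 650; Debt-to-income = 4,240/11,700 = 36.2% — meets 40% limit
LTV = 266,200/342,000 = 77.8% ≤ 90%
Credit 782 → row 760+; LTV 77.8% → column 77.01–90%. Grid cell → 8.1%.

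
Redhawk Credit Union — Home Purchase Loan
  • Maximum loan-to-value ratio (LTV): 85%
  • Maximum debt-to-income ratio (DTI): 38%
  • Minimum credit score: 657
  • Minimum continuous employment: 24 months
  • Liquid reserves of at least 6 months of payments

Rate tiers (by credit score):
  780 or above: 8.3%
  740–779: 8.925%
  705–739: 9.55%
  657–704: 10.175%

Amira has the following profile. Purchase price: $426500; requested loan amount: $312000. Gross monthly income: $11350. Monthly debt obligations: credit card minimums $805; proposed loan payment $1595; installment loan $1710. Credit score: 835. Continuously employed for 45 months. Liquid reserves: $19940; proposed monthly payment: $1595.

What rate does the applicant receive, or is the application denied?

Approved at 8.3%

Credit score 835 ≥ 657 (meets minimum)
Loan-to-value = 312,000/426,500 = 73.2% — pass (85% max)
Reserves: 19,940 ÷ 1,595 = 12.5 months (meets 6-month minimum)
Employment 45 ≥ 24 months
Total monthly debts = (805 + 1,595 + 1,710) = 4,110. DTI = 4,110/11,350 = 36.2% ≤ 38%
All requirements met. Score 835 falls in the 780 or above tier → 8.3%.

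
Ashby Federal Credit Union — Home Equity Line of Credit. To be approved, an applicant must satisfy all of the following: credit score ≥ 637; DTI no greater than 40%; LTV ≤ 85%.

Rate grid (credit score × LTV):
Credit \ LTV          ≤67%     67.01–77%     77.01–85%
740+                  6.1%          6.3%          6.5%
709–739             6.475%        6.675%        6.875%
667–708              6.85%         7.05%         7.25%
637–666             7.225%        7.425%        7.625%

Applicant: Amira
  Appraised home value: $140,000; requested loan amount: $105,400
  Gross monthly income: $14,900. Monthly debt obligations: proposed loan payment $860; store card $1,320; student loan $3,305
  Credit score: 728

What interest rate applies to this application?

6.675%

Credit score 728 ≥ 637; Total monthly debts = (860 + 1,320 + 3,305) = 5,485. Debt-to-income = 5,485/14,900 = 36.8% — meets 40% limit
Loan-to-value = 105,400/140,000 = 75.3% — pass (85% max)
Credit 728 → row 709–739; LTV 75.3% → column 67.01–77%. Grid cell → 6.675%.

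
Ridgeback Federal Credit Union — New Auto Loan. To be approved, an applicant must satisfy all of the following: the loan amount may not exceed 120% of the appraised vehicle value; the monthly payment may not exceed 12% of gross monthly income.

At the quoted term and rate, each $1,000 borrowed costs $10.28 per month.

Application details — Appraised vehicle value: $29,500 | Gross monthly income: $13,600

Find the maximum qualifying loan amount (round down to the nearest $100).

Payment cap: 12% × $13,600 = $1,632/month.
At $10.28 per $1,000, that supports 1,632/10.28 × 1,000 ≈ $158,754 → $158,700.
LTV cap: 120% × $29,500 = $35,400 → $35,400.
Binding constraint: loan-to-value.

$35,400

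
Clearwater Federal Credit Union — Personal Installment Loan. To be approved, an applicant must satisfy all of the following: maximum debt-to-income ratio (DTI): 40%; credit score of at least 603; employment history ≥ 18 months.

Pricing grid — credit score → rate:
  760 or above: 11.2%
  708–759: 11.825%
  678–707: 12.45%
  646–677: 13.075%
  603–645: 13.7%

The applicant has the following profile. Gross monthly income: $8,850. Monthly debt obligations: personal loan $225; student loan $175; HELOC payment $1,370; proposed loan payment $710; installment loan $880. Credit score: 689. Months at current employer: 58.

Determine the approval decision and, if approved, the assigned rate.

Credit score 689 ≥ 603 (meets minimum)
Total monthly debts = (225 + 175 + 1,370 + 710 + 880) = 3,360. DTI: 3,360 ÷ 8,850 = 38%, within the 40% cap
Employment 58 ≥ 18 months
All requirements met. Score 689 falls in the 678–707 tier → 12.45%.

Approved at 12.45%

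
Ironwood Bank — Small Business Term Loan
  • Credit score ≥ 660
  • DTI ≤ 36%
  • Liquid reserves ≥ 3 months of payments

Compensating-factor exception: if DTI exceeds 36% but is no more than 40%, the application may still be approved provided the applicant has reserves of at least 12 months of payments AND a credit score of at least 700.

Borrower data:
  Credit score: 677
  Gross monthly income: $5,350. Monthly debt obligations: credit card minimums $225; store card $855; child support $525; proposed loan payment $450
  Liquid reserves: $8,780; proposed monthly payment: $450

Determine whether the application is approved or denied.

Denied

Credit score 677 ≥ 660 (meets base)
Total debts = (225 + 855 + 525 + 450) = 2,055. DTI = 2,055/5,350 = 38.4% > 36% — standard DTI limit exceeded.
Liquid reserves cover 8,780/450 = 19.5 months — ≥ 3 required
38.4% falls in the override range (36%–40%), so the compensating-factor test applies.
Override check — reserves: 19.5 mo (ok); score: 677 (below 700).
Compensating-factor requirement not fully met.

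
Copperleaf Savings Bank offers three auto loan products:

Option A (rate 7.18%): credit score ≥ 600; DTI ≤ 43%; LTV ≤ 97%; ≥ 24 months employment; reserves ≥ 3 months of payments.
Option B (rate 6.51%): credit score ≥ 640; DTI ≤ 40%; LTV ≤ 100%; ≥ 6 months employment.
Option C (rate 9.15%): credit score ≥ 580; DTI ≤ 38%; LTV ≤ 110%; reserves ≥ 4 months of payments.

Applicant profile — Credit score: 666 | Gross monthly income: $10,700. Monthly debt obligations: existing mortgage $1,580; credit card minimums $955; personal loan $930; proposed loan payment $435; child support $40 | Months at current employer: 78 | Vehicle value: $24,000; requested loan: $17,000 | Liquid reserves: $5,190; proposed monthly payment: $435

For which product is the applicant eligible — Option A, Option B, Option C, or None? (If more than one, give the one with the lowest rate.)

Option B

Total debts = (1,580 + 955 + 930 + 435 + 40) = 3,940; DTI = 3,940/10,700 = 36.8%.
LTV = 17,000/24,000 = 70.8%.
Reserves = 5,190/435 = 11.9 months.
Option A: score 666 ≥ 600; DTI 36.8% ≤ 43%; LTV 70.8% ≤ 97%; employment 78 ≥ 24 mo; reserves 11.9 ≥ 3 mo → qualifies.
Option B: score 666 ≥ 640; DTI 36.8% ≤ 40%; LTV 70.8% ≤ 100%; employment 78 ≥ 6 mo → qualifies.
Option C: score 666 ≥ 580; DTI 36.8% ≤ 38%; LTV 70.8% ≤ 110%; reserves 11.9 ≥ 4 mo → qualifies.
Qualifying: Option A, Option B, Option C. Lowest rate is 6.51% → Option B.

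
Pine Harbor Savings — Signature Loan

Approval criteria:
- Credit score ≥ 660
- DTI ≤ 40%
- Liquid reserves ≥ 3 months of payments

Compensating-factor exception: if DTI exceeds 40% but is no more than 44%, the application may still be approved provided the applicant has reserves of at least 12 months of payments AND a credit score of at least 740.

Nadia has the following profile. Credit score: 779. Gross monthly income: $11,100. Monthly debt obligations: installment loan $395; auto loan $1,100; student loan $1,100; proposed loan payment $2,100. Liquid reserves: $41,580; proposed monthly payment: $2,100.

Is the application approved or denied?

Approved

Credit score 779 ≥ 660 (meets base)
Total debts = (395 + 1,100 + 1,100 + 2,100) = 4,695. DTI = 4,695/11,100 = 42.3% > 40% — standard DTI limit exceeded.
Liquid reserves cover 41,580/2,100 = 19.8 months — ≥ 3 required
42.3% falls in the override range (40%–44%), so the compensating-factor test applies.
Reserves 19.8 ≥ 12 months; credit score 779 ≥ 740.
Both override conditions satisfied; DTI exception granted.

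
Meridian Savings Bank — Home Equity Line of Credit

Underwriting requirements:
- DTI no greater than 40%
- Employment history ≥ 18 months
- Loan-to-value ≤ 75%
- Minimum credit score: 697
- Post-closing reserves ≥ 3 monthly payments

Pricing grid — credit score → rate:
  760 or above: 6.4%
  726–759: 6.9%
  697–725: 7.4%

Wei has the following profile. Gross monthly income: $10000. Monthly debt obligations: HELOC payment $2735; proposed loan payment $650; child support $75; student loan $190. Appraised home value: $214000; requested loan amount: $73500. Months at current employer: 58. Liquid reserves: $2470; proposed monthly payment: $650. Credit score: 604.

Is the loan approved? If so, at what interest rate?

Denied

Credit score 604 < 697 (below minimum)
LTV: 73,500 ÷ 214,000 = 34.3%, within 75% cap
Total monthly debts = (2,735 + 650 + 75 + 190) = 3,650. Debt-to-income = 3,650/10,000 = 36.5% — meets 40% limit
Employment 58 ≥ 18 months
Reserves = 2,470/650 = 3.8 months ≥ 3
Not all requirements met → denied.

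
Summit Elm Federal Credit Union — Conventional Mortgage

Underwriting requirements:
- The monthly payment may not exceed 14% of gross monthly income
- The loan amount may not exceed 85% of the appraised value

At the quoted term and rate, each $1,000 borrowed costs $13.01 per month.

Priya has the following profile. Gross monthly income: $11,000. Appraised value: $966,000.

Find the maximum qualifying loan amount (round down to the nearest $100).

$118,300

Payment cap: 14% × $11,000 = $1,540/month.
At $13.01 per $1,000, that supports 1,540/13.01 × 1,000 ≈ $118,370 → $118,300.
LTV cap: 85% × $966,000 = $821,100 → $821,100.
Binding constraint: payment-to-income.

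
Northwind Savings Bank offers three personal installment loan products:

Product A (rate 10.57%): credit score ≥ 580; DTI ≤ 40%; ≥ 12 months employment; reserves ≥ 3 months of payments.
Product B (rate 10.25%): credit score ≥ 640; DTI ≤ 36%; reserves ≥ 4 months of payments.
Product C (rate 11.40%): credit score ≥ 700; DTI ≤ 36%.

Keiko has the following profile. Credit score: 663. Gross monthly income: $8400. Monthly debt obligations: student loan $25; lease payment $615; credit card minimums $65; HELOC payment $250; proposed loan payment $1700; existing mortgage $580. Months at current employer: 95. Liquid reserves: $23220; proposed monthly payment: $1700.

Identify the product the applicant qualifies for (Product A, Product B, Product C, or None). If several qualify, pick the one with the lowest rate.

Product A

Total debts = (25 + 615 + 65 + 250 + 1,700 + 580) = 3,235; DTI = 3,235/8,400 = 38.5%.
Reserves = 23,220/1,700 = 13.7 months.
Product A: score 663 ≥ 580; DTI 38.5% ≤ 40%; employment 95 ≥ 12 mo; reserves 13.7 ≥ 3 mo → qualifies.
Product B: score 663 ≥ 640; DTI 38.5% > 36%; reserves 13.7 ≥ 4 mo → does not qualify.
Product C: score 663 < 700; DTI 38.5% > 36% → does not qualify.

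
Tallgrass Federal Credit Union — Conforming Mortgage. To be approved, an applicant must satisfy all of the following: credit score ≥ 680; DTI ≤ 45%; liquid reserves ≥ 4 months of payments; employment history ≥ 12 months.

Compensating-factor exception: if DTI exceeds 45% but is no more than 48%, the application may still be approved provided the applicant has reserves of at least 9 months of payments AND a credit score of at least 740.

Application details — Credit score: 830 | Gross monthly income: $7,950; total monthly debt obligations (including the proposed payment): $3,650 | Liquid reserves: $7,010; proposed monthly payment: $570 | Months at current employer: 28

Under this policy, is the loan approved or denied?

Credit score 830 ≥ 680 (meets base)
DTI = 3,650/7,950 = 45.9% > 45% — standard DTI limit exceeded.
Reserves: 7,010 ÷ 570 = 12.3 months (meets 4-month minimum)
Employment 28 ≥ 12 months
DTI 45.9% is within the 45%–48% exception band; checking compensating factors.
Override check — reserves: 12.3 mo (ok); score: 830 (ok).
Both override conditions satisfied; DTI exception granted.

Approved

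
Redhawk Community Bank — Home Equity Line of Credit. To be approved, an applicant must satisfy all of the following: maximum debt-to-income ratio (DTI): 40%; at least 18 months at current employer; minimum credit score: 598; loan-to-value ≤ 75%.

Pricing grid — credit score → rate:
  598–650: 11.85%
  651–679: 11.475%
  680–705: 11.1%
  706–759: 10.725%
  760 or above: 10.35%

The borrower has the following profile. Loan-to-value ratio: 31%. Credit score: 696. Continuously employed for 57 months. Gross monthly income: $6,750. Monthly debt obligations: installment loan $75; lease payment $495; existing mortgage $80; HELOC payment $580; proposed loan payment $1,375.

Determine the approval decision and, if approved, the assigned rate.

Credit score 696 ≥ 598 (meets minimum)
Total monthly debts = (75 + 495 + 80 + 580 + 1,375) = 2,605. Debt-to-income = 2,605/6,750 = 38.6% — meets 40% limit
LTV 31% — within 75%
Employment 57 ≥ 18 months
All requirements met. Score 696 falls in the 680–705 tier → 11.1%.

Approved at 11.1%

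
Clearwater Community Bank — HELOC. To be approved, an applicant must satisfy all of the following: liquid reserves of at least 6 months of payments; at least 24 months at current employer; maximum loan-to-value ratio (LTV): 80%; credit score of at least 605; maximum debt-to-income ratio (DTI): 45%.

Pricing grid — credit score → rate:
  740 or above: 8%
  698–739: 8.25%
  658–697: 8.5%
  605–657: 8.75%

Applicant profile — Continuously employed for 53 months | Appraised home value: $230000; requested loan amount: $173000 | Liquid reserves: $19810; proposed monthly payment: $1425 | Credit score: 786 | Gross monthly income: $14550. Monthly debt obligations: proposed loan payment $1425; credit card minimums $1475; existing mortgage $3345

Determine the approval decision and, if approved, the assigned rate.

Credit score 786 ≥ 605 (meets minimum)
Reserves: 19,810 ÷ 1,425 = 13.9 months (meets 6-month minimum)
Total monthly debts = (1,425 + 1,475 + 3,345) = 6,245. DTI = 6,245/14,550 = 42.9% ≤ 45%
Employment 53 ≥ 24 months
Loan-to-value = 173,000/230,000 = 75.2% — pass (80% max)
All requirements met. Score 786 falls in the 740 or above tier → 8%.

Approved at 8%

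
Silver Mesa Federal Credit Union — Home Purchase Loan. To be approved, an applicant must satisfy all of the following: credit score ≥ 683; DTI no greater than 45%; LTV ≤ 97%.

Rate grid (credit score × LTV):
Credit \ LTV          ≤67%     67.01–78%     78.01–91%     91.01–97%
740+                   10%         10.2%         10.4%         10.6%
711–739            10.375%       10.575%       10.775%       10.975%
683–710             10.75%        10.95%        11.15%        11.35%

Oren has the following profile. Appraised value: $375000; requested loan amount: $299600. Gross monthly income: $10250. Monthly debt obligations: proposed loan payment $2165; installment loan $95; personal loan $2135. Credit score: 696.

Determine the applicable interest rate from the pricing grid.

Credit score 696 ≥ 683; Total monthly debts = (2,165 + 95 + 2,135) = 4,395. DTI: 4,395 ÷ 10,250 = 42.9%, within the 45% cap
LTV: 299,600 ÷ 375,000 = 79.9%, within 97% cap
Credit 696 → row 683–710; LTV 79.9% → column 78.01–91%. Grid cell → 11.15%.

11.15%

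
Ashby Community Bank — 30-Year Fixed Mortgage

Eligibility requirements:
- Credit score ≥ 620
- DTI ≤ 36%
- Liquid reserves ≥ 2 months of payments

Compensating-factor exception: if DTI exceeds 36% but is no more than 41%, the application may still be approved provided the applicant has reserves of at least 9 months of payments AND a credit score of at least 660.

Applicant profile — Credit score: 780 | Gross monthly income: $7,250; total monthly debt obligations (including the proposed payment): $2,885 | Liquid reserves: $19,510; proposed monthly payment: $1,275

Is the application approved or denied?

Approved

Credit score 780 ≥ 620 (meets base)
DTI: 2,885 ÷ 7,250 = 39.8%, over the 36% base limit.
Liquid reserves cover 19,510/1,275 = 15.3 months — ≥ 2 required
39.8% falls in the override range (36%–41%), so the compensating-factor test applies.
Override check — reserves: 15.3 mo (ok); score: 780 (ok).
Both override conditions satisfied; DTI exception granted.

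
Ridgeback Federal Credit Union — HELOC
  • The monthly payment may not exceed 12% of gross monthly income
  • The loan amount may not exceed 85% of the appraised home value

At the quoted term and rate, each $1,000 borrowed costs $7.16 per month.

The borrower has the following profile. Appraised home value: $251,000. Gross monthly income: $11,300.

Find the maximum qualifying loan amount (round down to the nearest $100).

Payment cap: 12% × $11,300 = $1,356/month.
At $7.16 per $1,000, that supports 1,356/7.16 × 1,000 ≈ $189,385 → $189,300.
LTV cap: 85% × $251,000 = $213,350 → $213,300.
Binding constraint: payment-to-income.

$189,300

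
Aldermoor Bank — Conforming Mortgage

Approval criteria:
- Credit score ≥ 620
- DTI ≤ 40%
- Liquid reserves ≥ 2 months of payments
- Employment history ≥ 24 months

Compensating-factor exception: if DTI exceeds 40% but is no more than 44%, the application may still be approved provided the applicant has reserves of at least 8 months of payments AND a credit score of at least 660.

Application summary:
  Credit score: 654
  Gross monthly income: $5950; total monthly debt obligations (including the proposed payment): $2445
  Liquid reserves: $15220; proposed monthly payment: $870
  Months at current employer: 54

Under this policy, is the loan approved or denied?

Credit score 654 ≥ 620 (meets base)
DTI = 2,445/5,950 = 41.1% > 40% — standard DTI limit exceeded.
Reserves = 15,220/870 = 17.5 months ≥ 2
Employment 54 ≥ 24 months
41.1% falls in the override range (40%–44%), so the compensating-factor test applies.
Override check — reserves: 17.5 mo (ok); score: 654 (below 660).
Compensating-factor requirement not fully met.

Denied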